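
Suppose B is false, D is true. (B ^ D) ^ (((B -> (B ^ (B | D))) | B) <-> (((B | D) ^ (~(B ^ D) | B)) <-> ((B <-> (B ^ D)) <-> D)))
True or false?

T

B ^ D = F ^ T = T
B | D = F | T = T
B ^ (B | D) = F ^ T = T
B -> (B ^ (B | D)) = F -> T = T
(B -> (B ^ (B | D))) | B = T | F = T
B | D = F | T = T
B ^ D = F ^ T = T
~(B ^ D) = ~T = F
~(B ^ D) | B = F | F = F
(B | D) ^ (~(B ^ D) | B) = T ^ F = T
B ^ D = F ^ T = T
B <-> (B ^ D) = F <-> T = F
(B <-> (B ^ D)) <-> D = F <-> T = F
((B | D) ^ (~(B ^ D) | B)) <-> ((B <-> (B ^ D)) <-> D) = T <-> F = F
((B -> (B ^ (B | D))) | B) <-> (((B | D) ^ (~(B ^ D) | B)) <-> ((B <-> (B ^ D)) <-> D)) = T <-> F = F
(B ^ D) ^ (((B -> (B ^ (B | D))) | B) <-> (((B | D) ^ (~(B ^ D) | B)) <-> ((B <-> (B ^ D)) <-> D))) = T ^ F = T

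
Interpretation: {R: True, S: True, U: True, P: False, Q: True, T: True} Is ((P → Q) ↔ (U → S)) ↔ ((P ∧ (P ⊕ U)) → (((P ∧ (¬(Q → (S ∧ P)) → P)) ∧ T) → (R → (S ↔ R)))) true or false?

True

P → Q = False → True = True
U → S = True → True = True
(P → Q) ↔ (U → S) = True ↔ True = True
P ⊕ U = False ⊕ True = True
P ∧ (P ⊕ U) = False ∧ True = False
S ∧ P = True ∧ False = False
Q → (S ∧ P) = True → False = False
¬(Q → (S ∧ P)) = ¬False = True
¬(Q → (S ∧ P)) → P = True → False = False
P ∧ (¬(Q → (S ∧ P)) → P) = False ∧ False = False
(P ∧ (¬(Q → (S ∧ P)) → P)) ∧ T = False ∧ True = False
S ↔ R = True ↔ True = True
R → (S ↔ R) = True → True = True
((P ∧ (¬(Q → (S ∧ P)) → P)) ∧ T) → (R → (S ↔ R)) = False → True = True
(P ∧ (P ⊕ U)) → (((P ∧ (¬(Q → (S ∧ P)) → P)) ∧ T) → (R → (S ↔ R))) = False → True = True
((P → Q) ↔ (U → S)) ↔ ((P ∧ (P ⊕ U)) → (((P ∧ (¬(Q → (S ∧ P)) → P)) ∧ T) → (R → (S ↔ R)))) = True ↔ True = True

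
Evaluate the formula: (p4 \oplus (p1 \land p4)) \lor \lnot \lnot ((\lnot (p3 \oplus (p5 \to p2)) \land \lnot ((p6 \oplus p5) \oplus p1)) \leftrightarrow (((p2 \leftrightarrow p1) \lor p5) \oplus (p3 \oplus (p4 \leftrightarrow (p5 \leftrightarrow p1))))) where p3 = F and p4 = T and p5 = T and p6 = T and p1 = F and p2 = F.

T

p1 \land p4 = F \land T = F
p4 \oplus (p1 \land p4) = T \oplus F = T
p5 \to p2 = T \to F = F
p3 \oplus (p5 \to p2) = F \oplus F = F
\lnot (p3 \oplus (p5 \to p2)) = \lnot F = T
p6 \oplus p5 = T \oplus T = F
(p6 \oplus p5) \oplus p1 = F \oplus F = F
\lnot ((p6 \oplus p5) \oplus p1) = \lnot F = T
\lnot (p3 \oplus (p5 \to p2)) \land \lnot ((p6 \oplus p5) \oplus p1) = T \land T = T
p2 \leftrightarrow p1 = F \leftrightarrow F = T
(p2 \leftrightarrow p1) \lor p5 = T \lor T = T
p5 \leftrightarrow p1 = T \leftrightarrow F = F
p4 \leftrightarrow (p5 \leftrightarrow p1) = T \leftrightarrow F = F
p3 \oplus (p4 \leftrightarrow (p5 \leftrightarrow p1)) = F \oplus F = F
((p2 \leftrightarrow p1) \lor p5) \oplus (p3 \oplus (p4 \leftrightarrow (p5 \leftrightarrow p1))) = T \oplus F = T
(\lnot (p3 \oplus (p5 \to p2)) \land \lnot ((p6 \oplus p5) \oplus p1)) \leftrightarrow (((p2 \leftrightarrow p1) \lor p5) \oplus (p3 \oplus (p4 \leftrightarrow (p5 \leftrightarrow p1)))) = T \leftrightarrow T = T
\lnot ((\lnot (p3 \oplus (p5 \to p2)) \land \lnot ((p6 \oplus p5) \oplus p1)) \leftrightarrow (((p2 \leftrightarrow p1) \lor p5) \oplus (p3 \oplus (p4 \leftrightarrow (p5 \leftrightarrow p1))))) = \lnot T = F
\lnot \lnot ((\lnot (p3 \oplus (p5 \to p2)) \land \lnot ((p6 \oplus p5) \oplus p1)) \leftrightarrow (((p2 \leftrightarrow p1) \lor p5) \oplus (p3 \oplus (p4 \leftrightarrow (p5 \leftrightarrow p1))))) = \lnot F = T
(p4 \oplus (p1 \land p4)) \lor \lnot \lnot ((\lnot (p3 \oplus (p5 \to p2)) \land \lnot ((p6 \oplus p5) \oplus p1)) \leftrightarrow (((p2 \leftrightarrow p1) \lor p5) \oplus (p3 \oplus (p4 \leftrightarrow (p5 \leftrightarrow p1))))) = T \lor T = T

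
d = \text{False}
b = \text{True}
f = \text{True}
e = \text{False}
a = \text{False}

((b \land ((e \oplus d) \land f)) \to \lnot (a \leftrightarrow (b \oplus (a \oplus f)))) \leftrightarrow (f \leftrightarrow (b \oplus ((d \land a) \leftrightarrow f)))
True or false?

\text{True}

e \oplus d = \text{False} \oplus \text{False} = \text{False}
(e \oplus d) \land f = \text{False} \land \text{True} = \text{False}
b \land ((e \oplus d) \land f) = \text{True} \land \text{False} = \text{False}
a \oplus f = \text{False} \oplus \text{True} = \text{True}
b \oplus (a \oplus f) = \text{True} \oplus \text{True} = \text{False}
a \leftrightarrow (b \oplus (a \oplus f)) = \text{False} \leftrightarrow \text{False} = \text{True}
\lnot (a \leftrightarrow (b \oplus (a \oplus f))) = \lnot \text{True} = \text{False}
(b \land ((e \oplus d) \land f)) \to \lnot (a \leftrightarrow (b \oplus (a \oplus f))) = \text{False} \to \text{False} = \text{True}
d \land a = \text{False} \land \text{False} = \text{False}
(d \land a) \leftrightarrow f = \text{False} \leftrightarrow \text{True} = \text{False}
b \oplus ((d \land a) \leftrightarrow f) = \text{True} \oplus \text{False} = \text{True}
f \leftrightarrow (b \oplus ((d \land a) \leftrightarrow f)) = \text{True} \leftrightarrow \text{True} = \text{True}
((b \land ((e \oplus d) \land f)) \to \lnot (a \leftrightarrow (b \oplus (a \oplus f)))) \leftrightarrow (f \leftrightarrow (b \oplus ((d \land a) \leftrightarrow f))) = \text{True} \leftrightarrow \text{True} = \text{True}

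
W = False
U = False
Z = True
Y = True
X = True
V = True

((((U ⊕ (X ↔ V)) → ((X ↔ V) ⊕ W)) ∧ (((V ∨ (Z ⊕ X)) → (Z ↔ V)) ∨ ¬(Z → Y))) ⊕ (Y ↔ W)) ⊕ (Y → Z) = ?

False

Substituting W=False, U=False, Z=True, Y=True, X=True, V=True:
X ↔ V = True ↔ True = True
U ⊕ (X ↔ V) = False ⊕ True = True
X ↔ V = True ↔ True = True
(X ↔ V) ⊕ W = True ⊕ False = True
(U ⊕ (X ↔ V)) → ((X ↔ V) ⊕ W) = True → True = True
Z ⊕ X = True ⊕ True = False
V ∨ (Z ⊕ X) = True ∨ False = True
Z ↔ V = True ↔ True = True
(V ∨ (Z ⊕ X)) → (Z ↔ V) = True → True = True
Z → Y = True → True = True
¬(Z → Y) = ¬True = False
((V ∨ (Z ⊕ X)) → (Z ↔ V)) ∨ ¬(Z → Y) = True ∨ False = True
((U ⊕ (X ↔ V)) → ((X ↔ V) ⊕ W)) ∧ (((V ∨ (Z ⊕ X)) → (Z ↔ V)) ∨ ¬(Z → Y)) = True ∧ True = True
Y ↔ W = True ↔ False = False
(((U ⊕ (X ↔ V)) → ((X ↔ V) ⊕ W)) ∧ (((V ∨ (Z ⊕ X)) → (Z ↔ V)) ∨ ¬(Z → Y))) ⊕ (Y ↔ W) = True ⊕ False = True
Y → Z = True → True = True
((((U ⊕ (X ↔ V)) → ((X ↔ V) ⊕ W)) ∧ (((V ∨ (Z ⊕ X)) → (Z ↔ V)) ∨ ¬(Z → Y))) ⊕ (Y ↔ W)) ⊕ (Y → Z) = True ⊕ True = False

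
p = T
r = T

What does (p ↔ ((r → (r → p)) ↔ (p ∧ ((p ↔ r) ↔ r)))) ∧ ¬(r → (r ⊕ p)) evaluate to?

r → p = T → T = T
r → (r → p) = T → T = T
p ↔ r = T ↔ T = T
(p ↔ r) ↔ r = T ↔ T = T
p ∧ ((p ↔ r) ↔ r) = T ∧ T = T
(r → (r → p)) ↔ (p ∧ ((p ↔ r) ↔ r)) = T ↔ T = T
p ↔ ((r → (r → p)) ↔ (p ∧ ((p ↔ r) ↔ r))) = T ↔ T = T
r ⊕ p = T ⊕ T = F
r → (r ⊕ p) = T → F = F
¬(r → (r ⊕ p)) = ¬F = T
(p ↔ ((r → (r → p)) ↔ (p ∧ ((p ↔ r) ↔ r)))) ∧ ¬(r → (r ⊕ p)) = T ∧ T = T

T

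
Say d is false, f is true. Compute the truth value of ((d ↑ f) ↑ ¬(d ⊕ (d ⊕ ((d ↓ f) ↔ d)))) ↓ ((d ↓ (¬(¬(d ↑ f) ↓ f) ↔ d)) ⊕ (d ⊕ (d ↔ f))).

d ↑ f = F ↑ T = T
d ↓ f = F ↓ T = F
(d ↓ f) ↔ d = F ↔ F = T
d ⊕ ((d ↓ f) ↔ d) = F ⊕ T = T
d ⊕ (d ⊕ ((d ↓ f) ↔ d)) = F ⊕ T = T
¬(d ⊕ (d ⊕ ((d ↓ f) ↔ d))) = ¬T = F
(d ↑ f) ↑ ¬(d ⊕ (d ⊕ ((d ↓ f) ↔ d))) = T ↑ F = T
d ↑ f = F ↑ T = T
¬(d ↑ f) = ¬T = F
¬(d ↑ f) ↓ f = F ↓ T = F
¬(¬(d ↑ f) ↓ f) = ¬F = T
¬(¬(d ↑ f) ↓ f) ↔ d = T ↔ F = F
d ↓ (¬(¬(d ↑ f) ↓ f) ↔ d) = F ↓ F = T
d ↔ f = F ↔ T = F
d ⊕ (d ↔ f) = F ⊕ F = F
(d ↓ (¬(¬(d ↑ f) ↓ f) ↔ d)) ⊕ (d ⊕ (d ↔ f)) = T ⊕ F = T
((d ↑ f) ↑ ¬(d ⊕ (d ⊕ ((d ↓ f) ↔ d)))) ↓ ((d ↓ (¬(¬(d ↑ f) ↓ f) ↔ d)) ⊕ (d ⊕ (d ↔ f))) = T ↓ T = F

F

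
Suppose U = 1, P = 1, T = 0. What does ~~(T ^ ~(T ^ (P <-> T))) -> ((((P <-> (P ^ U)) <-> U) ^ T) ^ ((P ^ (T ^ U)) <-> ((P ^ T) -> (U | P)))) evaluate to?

P <-> T = 1 <-> 0 = 0
T ^ (P <-> T) = 0 ^ 0 = 0
~(T ^ (P <-> T)) = ~0 = 1
T ^ ~(T ^ (P <-> T)) = 0 ^ 1 = 1
~(T ^ ~(T ^ (P <-> T))) = ~1 = 0
~~(T ^ ~(T ^ (P <-> T))) = ~0 = 1
P ^ U = 1 ^ 1 = 0
P <-> (P ^ U) = 1 <-> 0 = 0
(P <-> (P ^ U)) <-> U = 0 <-> 1 = 0
((P <-> (P ^ U)) <-> U) ^ T = 0 ^ 0 = 0
T ^ U = 0 ^ 1 = 1
P ^ (T ^ U) = 1 ^ 1 = 0
P ^ T = 1 ^ 0 = 1
U | P = 1 | 1 = 1
(P ^ T) -> (U | P) = 1 -> 1 = 1
(P ^ (T ^ U)) <-> ((P ^ T) -> (U | P)) = 0 <-> 1 = 0
(((P <-> (P ^ U)) <-> U) ^ T) ^ ((P ^ (T ^ U)) <-> ((P ^ T) -> (U | P))) = 0 ^ 0 = 0
~~(T ^ ~(T ^ (P <-> T))) -> ((((P <-> (P ^ U)) <-> U) ^ T) ^ ((P ^ (T ^ U)) <-> ((P ^ T) -> (U | P)))) = 1 -> 0 = 0

0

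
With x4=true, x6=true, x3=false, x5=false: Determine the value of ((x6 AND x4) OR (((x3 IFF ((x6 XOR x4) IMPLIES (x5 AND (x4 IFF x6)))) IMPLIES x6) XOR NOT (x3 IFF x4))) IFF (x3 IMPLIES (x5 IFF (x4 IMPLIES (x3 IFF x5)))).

x6 AND x4 = true AND true = true
x6 XOR x4 = true XOR true = false
x4 IFF x6 = true IFF true = true
x5 AND (x4 IFF x6) = false AND true = false
(x6 XOR x4) IMPLIES (x5 AND (x4 IFF x6)) = false IMPLIES false = true
x3 IFF ((x6 XOR x4) IMPLIES (x5 AND (x4 IFF x6))) = false IFF true = false
(x3 IFF ((x6 XOR x4) IMPLIES (x5 AND (x4 IFF x6)))) IMPLIES x6 = false IMPLIES true = true
x3 IFF x4 = false IFF true = false
NOT (x3 IFF x4) = NOT false = true
((x3 IFF ((x6 XOR x4) IMPLIES (x5 AND (x4 IFF x6)))) IMPLIES x6) XOR NOT (x3 IFF x4) = true XOR true = false
(x6 AND x4) OR (((x3 IFF ((x6 XOR x4) IMPLIES (x5 AND (x4 IFF x6)))) IMPLIES x6) XOR NOT (x3 IFF x4)) = true OR false = true
x3 IFF x5 = false IFF false = true
x4 IMPLIES (x3 IFF x5) = true IMPLIES true = true
x5 IFF (x4 IMPLIES (x3 IFF x5)) = false IFF true = false
x3 IMPLIES (x5 IFF (x4 IMPLIES (x3 IFF x5))) = false IMPLIES false = true
((x6 AND x4) OR (((x3 IFF ((x6 XOR x4) IMPLIES (x5 AND (x4 IFF x6)))) IMPLIES x6) XOR NOT (x3 IFF x4))) IFF (x3 IMPLIES (x5 IFF (x4 IMPLIES (x3 IFF x5)))) = true IFF true = true

true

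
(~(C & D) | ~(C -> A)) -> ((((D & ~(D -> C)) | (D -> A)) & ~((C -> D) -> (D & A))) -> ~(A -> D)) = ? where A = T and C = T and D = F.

Substituting A=T, C=T, D=F:
C & D = T & F = F
~(C & D) = ~F = T
C -> A = T -> T = T
~(C -> A) = ~T = F
~(C & D) | ~(C -> A) = T | F = T
D -> C = F -> T = T
~(D -> C) = ~T = F
D & ~(D -> C) = F & F = F
D -> A = F -> T = T
(D & ~(D -> C)) | (D -> A) = F | T = T
C -> D = T -> F = F
D & A = F & T = F
(C -> D) -> (D & A) = F -> F = T
~((C -> D) -> (D & A)) = ~T = F
((D & ~(D -> C)) | (D -> A)) & ~((C -> D) -> (D & A)) = T & F = F
A -> D = T -> F = F
~(A -> D) = ~F = T
(((D & ~(D -> C)) | (D -> A)) & ~((C -> D) -> (D & A))) -> ~(A -> D) = F -> T = T
(~(C & D) | ~(C -> A)) -> ((((D & ~(D -> C)) | (D -> A)) & ~((C -> D) -> (D & A))) -> ~(A -> D)) = T -> T = T

T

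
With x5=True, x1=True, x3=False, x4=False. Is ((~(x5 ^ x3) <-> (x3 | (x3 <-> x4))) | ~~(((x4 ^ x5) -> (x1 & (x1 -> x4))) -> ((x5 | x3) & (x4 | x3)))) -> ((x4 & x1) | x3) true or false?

x5 ^ x3 = True ^ False = True
~(x5 ^ x3) = ~True = False
x3 <-> x4 = False <-> False = True
x3 | (x3 <-> x4) = False | True = True
~(x5 ^ x3) <-> (x3 | (x3 <-> x4)) = False <-> True = False
x4 ^ x5 = False ^ True = True
x1 -> x4 = True -> False = False
x1 & (x1 -> x4) = True & False = False
(x4 ^ x5) -> (x1 & (x1 -> x4)) = True -> False = False
x5 | x3 = True | False = True
x4 | x3 = False | False = False
(x5 | x3) & (x4 | x3) = True & False = False
((x4 ^ x5) -> (x1 & (x1 -> x4))) -> ((x5 | x3) & (x4 | x3)) = False -> False = True
~(((x4 ^ x5) -> (x1 & (x1 -> x4))) -> ((x5 | x3) & (x4 | x3))) = ~True = False
~~(((x4 ^ x5) -> (x1 & (x1 -> x4))) -> ((x5 | x3) & (x4 | x3))) = ~False = True
(~(x5 ^ x3) <-> (x3 | (x3 <-> x4))) | ~~(((x4 ^ x5) -> (x1 & (x1 -> x4))) -> ((x5 | x3) & (x4 | x3))) = False | True = True
x4 & x1 = False & True = False
(x4 & x1) | x3 = False | False = False
((~(x5 ^ x3) <-> (x3 | (x3 <-> x4))) | ~~(((x4 ^ x5) -> (x1 & (x1 -> x4))) -> ((x5 | x3) & (x4 | x3)))) -> ((x4 & x1) | x3) = True -> False = False

False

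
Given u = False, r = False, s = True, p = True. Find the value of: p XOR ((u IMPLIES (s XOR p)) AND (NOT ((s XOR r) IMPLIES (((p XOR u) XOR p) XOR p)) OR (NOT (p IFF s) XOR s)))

False

Substituting u=False, r=False, s=True, p=True:
s XOR p = True XOR True = False
u IMPLIES (s XOR p) = False IMPLIES False = True
s XOR r = True XOR False = True
p XOR u = True XOR False = True
(p XOR u) XOR p = True XOR True = False
((p XOR u) XOR p) XOR p = False XOR True = True
(s XOR r) IMPLIES (((p XOR u) XOR p) XOR p) = True IMPLIES True = True
NOT ((s XOR r) IMPLIES (((p XOR u) XOR p) XOR p)) = NOT True = False
p IFF s = True IFF True = True
NOT (p IFF s) = NOT True = False
NOT (p IFF s) XOR s = False XOR True = True
NOT ((s XOR r) IMPLIES (((p XOR u) XOR p) XOR p)) OR (NOT (p IFF s) XOR s) = False OR True = True
(u IMPLIES (s XOR p)) AND (NOT ((s XOR r) IMPLIES (((p XOR u) XOR p) XOR p)) OR (NOT (p IFF s) XOR s)) = True AND True = True
p XOR ((u IMPLIES (s XOR p)) AND (NOT ((s XOR r) IMPLIES (((p XOR u) XOR p) XOR p)) OR (NOT (p IFF s) XOR s))) = True XOR True = False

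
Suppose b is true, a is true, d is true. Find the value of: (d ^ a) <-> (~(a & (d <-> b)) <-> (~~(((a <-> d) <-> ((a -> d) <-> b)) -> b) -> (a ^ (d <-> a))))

d ^ a = 1 ^ 1 = 0
d <-> b = 1 <-> 1 = 1
a & (d <-> b) = 1 & 1 = 1
~(a & (d <-> b)) = ~1 = 0
a <-> d = 1 <-> 1 = 1
a -> d = 1 -> 1 = 1
(a -> d) <-> b = 1 <-> 1 = 1
(a <-> d) <-> ((a -> d) <-> b) = 1 <-> 1 = 1
((a <-> d) <-> ((a -> d) <-> b)) -> b = 1 -> 1 = 1
~(((a <-> d) <-> ((a -> d) <-> b)) -> b) = ~1 = 0
~~(((a <-> d) <-> ((a -> d) <-> b)) -> b) = ~0 = 1
d <-> a = 1 <-> 1 = 1
a ^ (d <-> a) = 1 ^ 1 = 0
~~(((a <-> d) <-> ((a -> d) <-> b)) -> b) -> (a ^ (d <-> a)) = 1 -> 0 = 0
~(a & (d <-> b)) <-> (~~(((a <-> d) <-> ((a -> d) <-> b)) -> b) -> (a ^ (d <-> a))) = 0 <-> 0 = 1
(d ^ a) <-> (~(a & (d <-> b)) <-> (~~(((a <-> d) <-> ((a -> d) <-> b)) -> b) -> (a ^ (d <-> a)))) = 0 <-> 1 = 0

0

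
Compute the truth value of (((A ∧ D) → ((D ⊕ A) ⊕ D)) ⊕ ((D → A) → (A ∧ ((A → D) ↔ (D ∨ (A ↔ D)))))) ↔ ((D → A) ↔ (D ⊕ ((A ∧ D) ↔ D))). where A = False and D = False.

True

A ∧ D = False ∧ False = False
D ⊕ A = False ⊕ False = False
(D ⊕ A) ⊕ D = False ⊕ False = False
(A ∧ D) → ((D ⊕ A) ⊕ D) = False → False = True
D → A = False → False = True
A → D = False → False = True
A ↔ D = False ↔ False = True
D ∨ (A ↔ D) = False ∨ True = True
(A → D) ↔ (D ∨ (A ↔ D)) = True ↔ True = True
A ∧ ((A → D) ↔ (D ∨ (A ↔ D))) = False ∧ True = False
(D → A) → (A ∧ ((A → D) ↔ (D ∨ (A ↔ D)))) = True → False = False
((A ∧ D) → ((D ⊕ A) ⊕ D)) ⊕ ((D → A) → (A ∧ ((A → D) ↔ (D ∨ (A ↔ D))))) = True ⊕ False = True
D → A = False → False = True
A ∧ D = False ∧ False = False
(A ∧ D) ↔ D = False ↔ False = True
D ⊕ ((A ∧ D) ↔ D) = False ⊕ True = True
(D → A) ↔ (D ⊕ ((A ∧ D) ↔ D)) = True ↔ True = True
(((A ∧ D) → ((D ⊕ A) ⊕ D)) ⊕ ((D → A) → (A ∧ ((A → D) ↔ (D ∨ (A ↔ D)))))) ↔ ((D → A) ↔ (D ⊕ ((A ∧ D) ↔ D))) = True ↔ True = True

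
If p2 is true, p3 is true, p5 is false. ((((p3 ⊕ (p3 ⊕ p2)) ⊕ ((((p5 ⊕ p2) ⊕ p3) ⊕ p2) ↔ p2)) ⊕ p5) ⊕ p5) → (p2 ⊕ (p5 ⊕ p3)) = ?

p3 ⊕ p2 = True ⊕ True = False
p3 ⊕ (p3 ⊕ p2) = True ⊕ False = True
p5 ⊕ p2 = False ⊕ True = True
(p5 ⊕ p2) ⊕ p3 = True ⊕ True = False
((p5 ⊕ p2) ⊕ p3) ⊕ p2 = False ⊕ True = True
(((p5 ⊕ p2) ⊕ p3) ⊕ p2) ↔ p2 = True ↔ True = True
(p3 ⊕ (p3 ⊕ p2)) ⊕ ((((p5 ⊕ p2) ⊕ p3) ⊕ p2) ↔ p2) = True ⊕ True = False
((p3 ⊕ (p3 ⊕ p2)) ⊕ ((((p5 ⊕ p2) ⊕ p3) ⊕ p2) ↔ p2)) ⊕ p5 = False ⊕ False = False
(((p3 ⊕ (p3 ⊕ p2)) ⊕ ((((p5 ⊕ p2) ⊕ p3) ⊕ p2) ↔ p2)) ⊕ p5) ⊕ p5 = False ⊕ False = False
p5 ⊕ p3 = False ⊕ True = True
p2 ⊕ (p5 ⊕ p3) = True ⊕ True = False
((((p3 ⊕ (p3 ⊕ p2)) ⊕ ((((p5 ⊕ p2) ⊕ p3) ⊕ p2) ↔ p2)) ⊕ p5) ⊕ p5) → (p2 ⊕ (p5 ⊕ p3)) = False → False = True

True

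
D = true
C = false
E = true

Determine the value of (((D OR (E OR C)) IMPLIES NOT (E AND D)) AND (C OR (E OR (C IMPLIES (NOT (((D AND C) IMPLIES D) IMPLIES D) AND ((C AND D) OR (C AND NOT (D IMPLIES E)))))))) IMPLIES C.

true

Substituting D=true, C=false, E=true:
E OR C = true OR false = true
D OR (E OR C) = true OR true = true
E AND D = true AND true = true
NOT (E AND D) = NOT true = false
(D OR (E OR C)) IMPLIES NOT (E AND D) = true IMPLIES false = false
D AND C = true AND false = false
(D AND C) IMPLIES D = false IMPLIES true = true
((D AND C) IMPLIES D) IMPLIES D = true IMPLIES true = true
NOT (((D AND C) IMPLIES D) IMPLIES D) = NOT true = false
C AND D = false AND true = false
D IMPLIES E = true IMPLIES true = true
NOT (D IMPLIES E) = NOT true = false
C AND NOT (D IMPLIES E) = false AND false = false
(C AND D) OR (C AND NOT (D IMPLIES E)) = false OR false = false
NOT (((D AND C) IMPLIES D) IMPLIES D) AND ((C AND D) OR (C AND NOT (D IMPLIES E))) = false AND false = false
C IMPLIES (NOT (((D AND C) IMPLIES D) IMPLIES D) AND ((C AND D) OR (C AND NOT (D IMPLIES E)))) = false IMPLIES false = true
E OR (C IMPLIES (NOT (((D AND C) IMPLIES D) IMPLIES D) AND ((C AND D) OR (C AND NOT (D IMPLIES E))))) = true OR true = true
C OR (E OR (C IMPLIES (NOT (((D AND C) IMPLIES D) IMPLIES D) AND ((C AND D) OR (C AND NOT (D IMPLIES E)))))) = false OR true = true
((D OR (E OR C)) IMPLIES NOT (E AND D)) AND (C OR (E OR (C IMPLIES (NOT (((D AND C) IMPLIES D) IMPLIES D) AND ((C AND D) OR (C AND NOT (D IMPLIES E))))))) = false AND true = false
(((D OR (E OR C)) IMPLIES NOT (E AND D)) AND (C OR (E OR (C IMPLIES (NOT (((D AND C) IMPLIES D) IMPLIES D) AND ((C AND D) OR (C AND NOT (D IMPLIES E)))))))) IMPLIES C = false IMPLIES false = true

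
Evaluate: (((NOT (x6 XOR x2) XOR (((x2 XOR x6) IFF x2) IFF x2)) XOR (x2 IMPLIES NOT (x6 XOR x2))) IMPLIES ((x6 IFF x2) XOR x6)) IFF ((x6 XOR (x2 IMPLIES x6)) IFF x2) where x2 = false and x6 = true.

true

Substituting x2=false, x6=true:
x6 XOR x2 = true XOR false = true
NOT (x6 XOR x2) = NOT true = false
x2 XOR x6 = false XOR true = true
(x2 XOR x6) IFF x2 = true IFF false = false
((x2 XOR x6) IFF x2) IFF x2 = false IFF false = true
NOT (x6 XOR x2) XOR (((x2 XOR x6) IFF x2) IFF x2) = false XOR true = true
x6 XOR x2 = true XOR false = true
NOT (x6 XOR x2) = NOT true = false
x2 IMPLIES NOT (x6 XOR x2) = false IMPLIES false = true
(NOT (x6 XOR x2) XOR (((x2 XOR x6) IFF x2) IFF x2)) XOR (x2 IMPLIES NOT (x6 XOR x2)) = true XOR true = false
x6 IFF x2 = true IFF false = false
(x6 IFF x2) XOR x6 = false XOR true = true
((NOT (x6 XOR x2) XOR (((x2 XOR x6) IFF x2) IFF x2)) XOR (x2 IMPLIES NOT (x6 XOR x2))) IMPLIES ((x6 IFF x2) XOR x6) = false IMPLIES true = true
x2 IMPLIES x6 = false IMPLIES true = true
x6 XOR (x2 IMPLIES x6) = true XOR true = false
(x6 XOR (x2 IMPLIES x6)) IFF x2 = false IFF false = true
(((NOT (x6 XOR x2) XOR (((x2 XOR x6) IFF x2) IFF x2)) XOR (x2 IMPLIES NOT (x6 XOR x2))) IMPLIES ((x6 IFF x2) XOR x6)) IFF ((x6 XOR (x2 IMPLIES x6)) IFF x2) = true IFF true = true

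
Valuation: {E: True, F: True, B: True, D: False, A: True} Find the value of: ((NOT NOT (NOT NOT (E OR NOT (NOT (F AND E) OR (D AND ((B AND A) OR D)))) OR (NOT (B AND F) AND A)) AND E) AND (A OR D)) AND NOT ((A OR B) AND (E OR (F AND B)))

False

F AND E = True AND True = True
NOT (F AND E) = NOT True = False
B AND A = True AND True = True
(B AND A) OR D = True OR False = True
D AND ((B AND A) OR D) = False AND True = False
NOT (F AND E) OR (D AND ((B AND A) OR D)) = False OR False = False
NOT (NOT (F AND E) OR (D AND ((B AND A) OR D))) = NOT False = True
E OR NOT (NOT (F AND E) OR (D AND ((B AND A) OR D))) = True OR True = True
NOT (E OR NOT (NOT (F AND E) OR (D AND ((B AND A) OR D)))) = NOT True = False
NOT NOT (E OR NOT (NOT (F AND E) OR (D AND ((B AND A) OR D)))) = NOT False = True
B AND F = True AND True = True
NOT (B AND F) = NOT True = False
NOT (B AND F) AND A = False AND True = False
NOT NOT (E OR NOT (NOT (F AND E) OR (D AND ((B AND A) OR D)))) OR (NOT (B AND F) AND A) = True OR False = True
NOT (NOT NOT (E OR NOT (NOT (F AND E) OR (D AND ((B AND A) OR D)))) OR (NOT (B AND F) AND A)) = NOT True = False
NOT NOT (NOT NOT (E OR NOT (NOT (F AND E) OR (D AND ((B AND A) OR D)))) OR (NOT (B AND F) AND A)) = NOT False = True
NOT NOT (NOT NOT (E OR NOT (NOT (F AND E) OR (D AND ((B AND A) OR D)))) OR (NOT (B AND F) AND A)) AND E = True AND True = True
A OR D = True OR False = True
(NOT NOT (NOT NOT (E OR NOT (NOT (F AND E) OR (D AND ((B AND A) OR D)))) OR (NOT (B AND F) AND A)) AND E) AND (A OR D) = True AND True = True
A OR B = True OR True = True
F AND B = True AND True = True
E OR (F AND B) = True OR True = True
(A OR B) AND (E OR (F AND B)) = True AND True = True
NOT ((A OR B) AND (E OR (F AND B))) = NOT True = False
((NOT NOT (NOT NOT (E OR NOT (NOT (F AND E) OR (D AND ((B AND A) OR D)))) OR (NOT (B AND F) AND A)) AND E) AND (A OR D)) AND NOT ((A OR B) AND (E OR (F AND B))) = True AND False = False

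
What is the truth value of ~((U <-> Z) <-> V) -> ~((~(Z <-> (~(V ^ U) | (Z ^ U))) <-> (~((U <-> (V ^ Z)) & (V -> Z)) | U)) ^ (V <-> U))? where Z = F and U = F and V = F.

F

U <-> Z = F <-> F = T
(U <-> Z) <-> V = T <-> F = F
~((U <-> Z) <-> V) = ~F = T
V ^ U = F ^ F = F
~(V ^ U) = ~F = T
Z ^ U = F ^ F = F
~(V ^ U) | (Z ^ U) = T | F = T
Z <-> (~(V ^ U) | (Z ^ U)) = F <-> T = F
~(Z <-> (~(V ^ U) | (Z ^ U))) = ~F = T
V ^ Z = F ^ F = F
U <-> (V ^ Z) = F <-> F = T
V -> Z = F -> F = T
(U <-> (V ^ Z)) & (V -> Z) = T & T = T
~((U <-> (V ^ Z)) & (V -> Z)) = ~T = F
~((U <-> (V ^ Z)) & (V -> Z)) | U = F | F = F
~(Z <-> (~(V ^ U) | (Z ^ U))) <-> (~((U <-> (V ^ Z)) & (V -> Z)) | U) = T <-> F = F
V <-> U = F <-> F = T
(~(Z <-> (~(V ^ U) | (Z ^ U))) <-> (~((U <-> (V ^ Z)) & (V -> Z)) | U)) ^ (V <-> U) = F ^ T = T
~((~(Z <-> (~(V ^ U) | (Z ^ U))) <-> (~((U <-> (V ^ Z)) & (V -> Z)) | U)) ^ (V <-> U)) = ~T = F
~((U <-> Z) <-> V) -> ~((~(Z <-> (~(V ^ U) | (Z ^ U))) <-> (~((U <-> (V ^ Z)) & (V -> Z)) | U)) ^ (V <-> U)) = T -> F = F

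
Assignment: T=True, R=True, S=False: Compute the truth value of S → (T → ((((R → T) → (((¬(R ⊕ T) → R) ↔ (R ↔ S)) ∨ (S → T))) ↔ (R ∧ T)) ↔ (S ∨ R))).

True

Substituting T=True, R=True, S=False:
R → T = True → True = True
R ⊕ T = True ⊕ True = False
¬(R ⊕ T) = ¬False = True
¬(R ⊕ T) → R = True → True = True
R ↔ S = True ↔ False = False
(¬(R ⊕ T) → R) ↔ (R ↔ S) = True ↔ False = False
S → T = False → True = True
((¬(R ⊕ T) → R) ↔ (R ↔ S)) ∨ (S → T) = False ∨ True = True
(R → T) → (((¬(R ⊕ T) → R) ↔ (R ↔ S)) ∨ (S → T)) = True → True = True
R ∧ T = True ∧ True = True
((R → T) → (((¬(R ⊕ T) → R) ↔ (R ↔ S)) ∨ (S → T))) ↔ (R ∧ T) = True ↔ True = True
S ∨ R = False ∨ True = True
(((R → T) → (((¬(R ⊕ T) → R) ↔ (R ↔ S)) ∨ (S → T))) ↔ (R ∧ T)) ↔ (S ∨ R) = True ↔ True = True
T → ((((R → T) → (((¬(R ⊕ T) → R) ↔ (R ↔ S)) ∨ (S → T))) ↔ (R ∧ T)) ↔ (S ∨ R)) = True → True = True
S → (T → ((((R → T) → (((¬(R ⊕ T) → R) ↔ (R ↔ S)) ∨ (S → T))) ↔ (R ∧ T)) ↔ (S ∨ R))) = False → True = True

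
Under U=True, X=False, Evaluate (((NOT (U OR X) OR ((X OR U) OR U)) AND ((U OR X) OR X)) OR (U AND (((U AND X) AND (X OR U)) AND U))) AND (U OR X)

True

U OR X = True OR False = True
NOT (U OR X) = NOT True = False
X OR U = False OR True = True
(X OR U) OR U = True OR True = True
NOT (U OR X) OR ((X OR U) OR U) = False OR True = True
U OR X = True OR False = True
(U OR X) OR X = True OR False = True
(NOT (U OR X) OR ((X OR U) OR U)) AND ((U OR X) OR X) = True AND True = True
U AND X = True AND False = False
X OR U = False OR True = True
(U AND X) AND (X OR U) = False AND True = False
((U AND X) AND (X OR U)) AND U = False AND True = False
U AND (((U AND X) AND (X OR U)) AND U) = True AND False = False
((NOT (U OR X) OR ((X OR U) OR U)) AND ((U OR X) OR X)) OR (U AND (((U AND X) AND (X OR U)) AND U)) = True OR False = True
U OR X = True OR False = True
(((NOT (U OR X) OR ((X OR U) OR U)) AND ((U OR X) OR X)) OR (U AND (((U AND X) AND (X OR U)) AND U))) AND (U OR X) = True AND True = True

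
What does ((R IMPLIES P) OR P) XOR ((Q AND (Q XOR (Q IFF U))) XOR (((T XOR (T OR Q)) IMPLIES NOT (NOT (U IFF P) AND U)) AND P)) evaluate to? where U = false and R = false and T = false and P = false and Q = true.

false

R IMPLIES P = false IMPLIES false = true
(R IMPLIES P) OR P = true OR false = true
Q IFF U = true IFF false = false
Q XOR (Q IFF U) = true XOR false = true
Q AND (Q XOR (Q IFF U)) = true AND true = true
T OR Q = false OR true = true
T XOR (T OR Q) = false XOR true = true
U IFF P = false IFF false = true
NOT (U IFF P) = NOT true = false
NOT (U IFF P) AND U = false AND false = false
NOT (NOT (U IFF P) AND U) = NOT false = true
(T XOR (T OR Q)) IMPLIES NOT (NOT (U IFF P) AND U) = true IMPLIES true = true
((T XOR (T OR Q)) IMPLIES NOT (NOT (U IFF P) AND U)) AND P = true AND false = false
(Q AND (Q XOR (Q IFF U))) XOR (((T XOR (T OR Q)) IMPLIES NOT (NOT (U IFF P) AND U)) AND P) = true XOR false = true
((R IMPLIES P) OR P) XOR ((Q AND (Q XOR (Q IFF U))) XOR (((T XOR (T OR Q)) IMPLIES NOT (NOT (U IFF P) AND U)) AND P)) = true XOR true = false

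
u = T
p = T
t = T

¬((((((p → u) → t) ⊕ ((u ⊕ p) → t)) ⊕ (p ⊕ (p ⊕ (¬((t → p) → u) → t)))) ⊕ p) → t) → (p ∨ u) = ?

p → u = T → T = T
(p → u) → t = T → T = T
u ⊕ p = T ⊕ T = F
(u ⊕ p) → t = F → T = T
((p → u) → t) ⊕ ((u ⊕ p) → t) = T ⊕ T = F
t → p = T → T = T
(t → p) → u = T → T = T
¬((t → p) → u) = ¬T = F
¬((t → p) → u) → t = F → T = T
p ⊕ (¬((t → p) → u) → t) = T ⊕ T = F
p ⊕ (p ⊕ (¬((t → p) → u) → t)) = T ⊕ F = T
(((p → u) → t) ⊕ ((u ⊕ p) → t)) ⊕ (p ⊕ (p ⊕ (¬((t → p) → u) → t))) = F ⊕ T = T
((((p → u) → t) ⊕ ((u ⊕ p) → t)) ⊕ (p ⊕ (p ⊕ (¬((t → p) → u) → t)))) ⊕ p = T ⊕ T = F
(((((p → u) → t) ⊕ ((u ⊕ p) → t)) ⊕ (p ⊕ (p ⊕ (¬((t → p) → u) → t)))) ⊕ p) → t = F → T = T
¬((((((p → u) → t) ⊕ ((u ⊕ p) → t)) ⊕ (p ⊕ (p ⊕ (¬((t → p) → u) → t)))) ⊕ p) → t) = ¬T = F
p ∨ u = T ∨ T = T
¬((((((p → u) → t) ⊕ ((u ⊕ p) → t)) ⊕ (p ⊕ (p ⊕ (¬((t → p) → u) → t)))) ⊕ p) → t) → (p ∨ u) = F → T = T

T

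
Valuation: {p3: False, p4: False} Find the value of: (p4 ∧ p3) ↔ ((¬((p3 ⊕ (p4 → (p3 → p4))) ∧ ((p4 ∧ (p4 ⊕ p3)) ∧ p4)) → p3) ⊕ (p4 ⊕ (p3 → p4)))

p4 ∧ p3 = False ∧ False = False
p3 → p4 = False → False = True
p4 → (p3 → p4) = False → True = True
p3 ⊕ (p4 → (p3 → p4)) = False ⊕ True = True
p4 ⊕ p3 = False ⊕ False = False
p4 ∧ (p4 ⊕ p3) = False ∧ False = False
(p4 ∧ (p4 ⊕ p3)) ∧ p4 = False ∧ False = False
(p3 ⊕ (p4 → (p3 → p4))) ∧ ((p4 ∧ (p4 ⊕ p3)) ∧ p4) = True ∧ False = False
¬((p3 ⊕ (p4 → (p3 → p4))) ∧ ((p4 ∧ (p4 ⊕ p3)) ∧ p4)) = ¬False = True
¬((p3 ⊕ (p4 → (p3 → p4))) ∧ ((p4 ∧ (p4 ⊕ p3)) ∧ p4)) → p3 = True → False = False
p3 → p4 = False → False = True
p4 ⊕ (p3 → p4) = False ⊕ True = True
(¬((p3 ⊕ (p4 → (p3 → p4))) ∧ ((p4 ∧ (p4 ⊕ p3)) ∧ p4)) → p3) ⊕ (p4 ⊕ (p3 → p4)) = False ⊕ True = True
(p4 ∧ p3) ↔ ((¬((p3 ⊕ (p4 → (p3 → p4))) ∧ ((p4 ∧ (p4 ⊕ p3)) ∧ p4)) → p3) ⊕ (p4 ⊕ (p3 → p4))) = False ↔ True = False

False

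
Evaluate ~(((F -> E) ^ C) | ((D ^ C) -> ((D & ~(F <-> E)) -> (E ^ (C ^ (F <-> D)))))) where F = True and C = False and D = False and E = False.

False

F -> E = True -> False = False
(F -> E) ^ C = False ^ False = False
D ^ C = False ^ False = False
F <-> E = True <-> False = False
~(F <-> E) = ~False = True
D & ~(F <-> E) = False & True = False
F <-> D = True <-> False = False
C ^ (F <-> D) = False ^ False = False
E ^ (C ^ (F <-> D)) = False ^ False = False
(D & ~(F <-> E)) -> (E ^ (C ^ (F <-> D))) = False -> False = True
(D ^ C) -> ((D & ~(F <-> E)) -> (E ^ (C ^ (F <-> D)))) = False -> True = True
((F -> E) ^ C) | ((D ^ C) -> ((D & ~(F <-> E)) -> (E ^ (C ^ (F <-> D))))) = False | True = True
~(((F -> E) ^ C) | ((D ^ C) -> ((D & ~(F <-> E)) -> (E ^ (C ^ (F <-> D)))))) = ~True = False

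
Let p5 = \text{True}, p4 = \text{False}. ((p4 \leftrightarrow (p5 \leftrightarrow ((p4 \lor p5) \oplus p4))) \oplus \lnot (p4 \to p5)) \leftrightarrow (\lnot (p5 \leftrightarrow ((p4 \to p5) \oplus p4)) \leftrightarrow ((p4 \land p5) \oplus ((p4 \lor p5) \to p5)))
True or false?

Substituting p5=\text{True}, p4=\text{False}:
p4 \lor p5 = \text{False} \lor \text{True} = \text{True}
(p4 \lor p5) \oplus p4 = \text{True} \oplus \text{False} = \text{True}
p5 \leftrightarrow ((p4 \lor p5) \oplus p4) = \text{True} \leftrightarrow \text{True} = \text{True}
p4 \leftrightarrow (p5 \leftrightarrow ((p4 \lor p5) \oplus p4)) = \text{False} \leftrightarrow \text{True} = \text{False}
p4 \to p5 = \text{False} \to \text{True} = \text{True}
\lnot (p4 \to p5) = \lnot \text{True} = \text{False}
(p4 \leftrightarrow (p5 \leftrightarrow ((p4 \lor p5) \oplus p4))) \oplus \lnot (p4 \to p5) = \text{False} \oplus \text{False} = \text{False}
p4 \to p5 = \text{False} \to \text{True} = \text{True}
(p4 \to p5) \oplus p4 = \text{True} \oplus \text{False} = \text{True}
p5 \leftrightarrow ((p4 \to p5) \oplus p4) = \text{True} \leftrightarrow \text{True} = \text{True}
\lnot (p5 \leftrightarrow ((p4 \to p5) \oplus p4)) = \lnot \text{True} = \text{False}
p4 \land p5 = \text{False} \land \text{True} = \text{False}
p4 \lor p5 = \text{False} \lor \text{True} = \text{True}
(p4 \lor p5) \to p5 = \text{True} \to \text{True} = \text{True}
(p4 \land p5) \oplus ((p4 \lor p5) \to p5) = \text{False} \oplus \text{True} = \text{True}
\lnot (p5 \leftrightarrow ((p4 \to p5) \oplus p4)) \leftrightarrow ((p4 \land p5) \oplus ((p4 \lor p5) \to p5)) = \text{False} \leftrightarrow \text{True} = \text{False}
((p4 \leftrightarrow (p5 \leftrightarrow ((p4 \lor p5) \oplus p4))) \oplus \lnot (p4 \to p5)) \leftrightarrow (\lnot (p5 \leftrightarrow ((p4 \to p5) \oplus p4)) \leftrightarrow ((p4 \land p5) \oplus ((p4 \lor p5) \to p5))) = \text{False} \leftrightarrow \text{False} = \text{True}

\text{True}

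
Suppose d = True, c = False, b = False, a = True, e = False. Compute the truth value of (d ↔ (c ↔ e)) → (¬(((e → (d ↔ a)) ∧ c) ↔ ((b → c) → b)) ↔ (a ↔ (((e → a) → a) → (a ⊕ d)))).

True

c ↔ e = False ↔ False = True
d ↔ (c ↔ e) = True ↔ True = True
d ↔ a = True ↔ True = True
e → (d ↔ a) = False → True = True
(e → (d ↔ a)) ∧ c = True ∧ False = False
b → c = False → False = True
(b → c) → b = True → False = False
((e → (d ↔ a)) ∧ c) ↔ ((b → c) → b) = False ↔ False = True
¬(((e → (d ↔ a)) ∧ c) ↔ ((b → c) → b)) = ¬True = False
e → a = False → True = True
(e → a) → a = True → True = True
a ⊕ d = True ⊕ True = False
((e → a) → a) → (a ⊕ d) = True → False = False
a ↔ (((e → a) → a) → (a ⊕ d)) = True ↔ False = False
¬(((e → (d ↔ a)) ∧ c) ↔ ((b → c) → b)) ↔ (a ↔ (((e → a) → a) → (a ⊕ d))) = False ↔ False = True
(d ↔ (c ↔ e)) → (¬(((e → (d ↔ a)) ∧ c) ↔ ((b → c) → b)) ↔ (a ↔ (((e → a) → a) → (a ⊕ d)))) = True → True = True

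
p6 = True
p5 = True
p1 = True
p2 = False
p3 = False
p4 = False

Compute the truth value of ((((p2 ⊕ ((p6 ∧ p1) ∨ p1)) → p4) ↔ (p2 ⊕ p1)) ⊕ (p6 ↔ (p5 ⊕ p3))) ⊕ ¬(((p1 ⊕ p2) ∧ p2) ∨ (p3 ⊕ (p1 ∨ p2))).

Substituting p6=True, p5=True, p1=True, p2=False, p3=False, p4=False:
p6 ∧ p1 = True ∧ True = True
(p6 ∧ p1) ∨ p1 = True ∨ True = True
p2 ⊕ ((p6 ∧ p1) ∨ p1) = False ⊕ True = True
(p2 ⊕ ((p6 ∧ p1) ∨ p1)) → p4 = True → False = False
p2 ⊕ p1 = False ⊕ True = True
((p2 ⊕ ((p6 ∧ p1) ∨ p1)) → p4) ↔ (p2 ⊕ p1) = False ↔ True = False
p5 ⊕ p3 = True ⊕ False = True
p6 ↔ (p5 ⊕ p3) = True ↔ True = True
(((p2 ⊕ ((p6 ∧ p1) ∨ p1)) → p4) ↔ (p2 ⊕ p1)) ⊕ (p6 ↔ (p5 ⊕ p3)) = False ⊕ True = True
p1 ⊕ p2 = True ⊕ False = True
(p1 ⊕ p2) ∧ p2 = True ∧ False = False
p1 ∨ p2 = True ∨ False = True
p3 ⊕ (p1 ∨ p2) = False ⊕ True = True
((p1 ⊕ p2) ∧ p2) ∨ (p3 ⊕ (p1 ∨ p2)) = False ∨ True = True
¬(((p1 ⊕ p2) ∧ p2) ∨ (p3 ⊕ (p1 ∨ p2))) = ¬True = False
((((p2 ⊕ ((p6 ∧ p1) ∨ p1)) → p4) ↔ (p2 ⊕ p1)) ⊕ (p6 ↔ (p5 ⊕ p3))) ⊕ ¬(((p1 ⊕ p2) ∧ p2) ∨ (p3 ⊕ (p1 ∨ p2))) = True ⊕ False = True

True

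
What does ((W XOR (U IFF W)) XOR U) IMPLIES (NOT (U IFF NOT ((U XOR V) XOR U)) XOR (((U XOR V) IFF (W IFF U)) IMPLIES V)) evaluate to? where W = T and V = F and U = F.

Substituting W=T, V=F, U=F:
U IFF W = F IFF T = F
W XOR (U IFF W) = T XOR F = T
(W XOR (U IFF W)) XOR U = T XOR F = T
U XOR V = F XOR F = F
(U XOR V) XOR U = F XOR F = F
NOT ((U XOR V) XOR U) = NOT F = T
U IFF NOT ((U XOR V) XOR U) = F IFF T = F
NOT (U IFF NOT ((U XOR V) XOR U)) = NOT F = T
U XOR V = F XOR F = F
W IFF U = T IFF F = F
(U XOR V) IFF (W IFF U) = F IFF F = T
((U XOR V) IFF (W IFF U)) IMPLIES V = T IMPLIES F = F
NOT (U IFF NOT ((U XOR V) XOR U)) XOR (((U XOR V) IFF (W IFF U)) IMPLIES V) = T XOR F = T
((W XOR (U IFF W)) XOR U) IMPLIES (NOT (U IFF NOT ((U XOR V) XOR U)) XOR (((U XOR V) IFF (W IFF U)) IMPLIES V)) = T IMPLIES T = T

T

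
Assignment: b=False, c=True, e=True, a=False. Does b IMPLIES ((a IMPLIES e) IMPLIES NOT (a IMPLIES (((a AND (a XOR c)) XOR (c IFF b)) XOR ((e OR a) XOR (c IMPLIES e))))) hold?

Substituting b=False, c=True, e=True, a=False:
a IMPLIES e = False IMPLIES True = True
a XOR c = False XOR True = True
a AND (a XOR c) = False AND True = False
c IFF b = True IFF False = False
(a AND (a XOR c)) XOR (c IFF b) = False XOR False = False
e OR a = True OR False = True
c IMPLIES e = True IMPLIES True = True
(e OR a) XOR (c IMPLIES e) = True XOR True = False
((a AND (a XOR c)) XOR (c IFF b)) XOR ((e OR a) XOR (c IMPLIES e)) = False XOR False = False
a IMPLIES (((a AND (a XOR c)) XOR (c IFF b)) XOR ((e OR a) XOR (c IMPLIES e))) = False IMPLIES False = True
NOT (a IMPLIES (((a AND (a XOR c)) XOR (c IFF b)) XOR ((e OR a) XOR (c IMPLIES e)))) = NOT True = False
(a IMPLIES e) IMPLIES NOT (a IMPLIES (((a AND (a XOR c)) XOR (c IFF b)) XOR ((e OR a) XOR (c IMPLIES e)))) = True IMPLIES False = False
b IMPLIES ((a IMPLIES e) IMPLIES NOT (a IMPLIES (((a AND (a XOR c)) XOR (c IFF b)) XOR ((e OR a) XOR (c IMPLIES e))))) = False IMPLIES False = True

True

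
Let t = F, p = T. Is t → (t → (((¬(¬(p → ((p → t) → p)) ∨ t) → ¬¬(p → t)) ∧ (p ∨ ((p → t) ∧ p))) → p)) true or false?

p → t = T → F = F
(p → t) → p = F → T = T
p → ((p → t) → p) = T → T = T
¬(p → ((p → t) → p)) = ¬T = F
¬(p → ((p → t) → p)) ∨ t = F ∨ F = F
¬(¬(p → ((p → t) → p)) ∨ t) = ¬F = T
p → t = T → F = F
¬(p → t) = ¬F = T
¬¬(p → t) = ¬T = F
¬(¬(p → ((p → t) → p)) ∨ t) → ¬¬(p → t) = T → F = F
p → t = T → F = F
(p → t) ∧ p = F ∧ T = F
p ∨ ((p → t) ∧ p) = T ∨ F = T
(¬(¬(p → ((p → t) → p)) ∨ t) → ¬¬(p → t)) ∧ (p ∨ ((p → t) ∧ p)) = F ∧ T = F
((¬(¬(p → ((p → t) → p)) ∨ t) → ¬¬(p → t)) ∧ (p ∨ ((p → t) ∧ p))) → p = F → T = T
t → (((¬(¬(p → ((p → t) → p)) ∨ t) → ¬¬(p → t)) ∧ (p ∨ ((p → t) ∧ p))) → p) = F → T = T
t → (t → (((¬(¬(p → ((p → t) → p)) ∨ t) → ¬¬(p → t)) ∧ (p ∨ ((p → t) ∧ p))) → p)) = F → T = T

T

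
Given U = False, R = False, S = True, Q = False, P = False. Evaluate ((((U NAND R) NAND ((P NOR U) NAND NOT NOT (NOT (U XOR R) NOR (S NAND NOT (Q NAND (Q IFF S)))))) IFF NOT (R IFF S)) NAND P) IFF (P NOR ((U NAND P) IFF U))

U NAND R = False NAND False = True
P NOR U = False NOR False = True
U XOR R = False XOR False = False
NOT (U XOR R) = NOT False = True
Q IFF S = False IFF True = False
Q NAND (Q IFF S) = False NAND False = True
NOT (Q NAND (Q IFF S)) = NOT True = False
S NAND NOT (Q NAND (Q IFF S)) = True NAND False = True
NOT (U XOR R) NOR (S NAND NOT (Q NAND (Q IFF S))) = True NOR True = False
NOT (NOT (U XOR R) NOR (S NAND NOT (Q NAND (Q IFF S)))) = NOT False = True
NOT NOT (NOT (U XOR R) NOR (S NAND NOT (Q NAND (Q IFF S)))) = NOT True = False
(P NOR U) NAND NOT NOT (NOT (U XOR R) NOR (S NAND NOT (Q NAND (Q IFF S)))) = True NAND False = True
(U NAND R) NAND ((P NOR U) NAND NOT NOT (NOT (U XOR R) NOR (S NAND NOT (Q NAND (Q IFF S))))) = True NAND True = False
R IFF S = False IFF True = False
NOT (R IFF S) = NOT False = True
((U NAND R) NAND ((P NOR U) NAND NOT NOT (NOT (U XOR R) NOR (S NAND NOT (Q NAND (Q IFF S)))))) IFF NOT (R IFF S) = False IFF True = False
(((U NAND R) NAND ((P NOR U) NAND NOT NOT (NOT (U XOR R) NOR (S NAND NOT (Q NAND (Q IFF S)))))) IFF NOT (R IFF S)) NAND P = False NAND False = True
U NAND P = False NAND False = True
(U NAND P) IFF U = True IFF False = False
P NOR ((U NAND P) IFF U) = False NOR False = True
((((U NAND R) NAND ((P NOR U) NAND NOT NOT (NOT (U XOR R) NOR (S NAND NOT (Q NAND (Q IFF S)))))) IFF NOT (R IFF S)) NAND P) IFF (P NOR ((U NAND P) IFF U)) = True IFF True = True

True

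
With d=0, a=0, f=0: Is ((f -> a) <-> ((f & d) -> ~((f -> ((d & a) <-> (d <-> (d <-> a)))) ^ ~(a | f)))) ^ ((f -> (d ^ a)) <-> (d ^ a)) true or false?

f -> a = 0 -> 0 = 1
f & d = 0 & 0 = 0
d & a = 0 & 0 = 0
d <-> a = 0 <-> 0 = 1
d <-> (d <-> a) = 0 <-> 1 = 0
(d & a) <-> (d <-> (d <-> a)) = 0 <-> 0 = 1
f -> ((d & a) <-> (d <-> (d <-> a))) = 0 -> 1 = 1
a | f = 0 | 0 = 0
~(a | f) = ~0 = 1
(f -> ((d & a) <-> (d <-> (d <-> a)))) ^ ~(a | f) = 1 ^ 1 = 0
~((f -> ((d & a) <-> (d <-> (d <-> a)))) ^ ~(a | f)) = ~0 = 1
(f & d) -> ~((f -> ((d & a) <-> (d <-> (d <-> a)))) ^ ~(a | f)) = 0 -> 1 = 1
(f -> a) <-> ((f & d) -> ~((f -> ((d & a) <-> (d <-> (d <-> a)))) ^ ~(a | f))) = 1 <-> 1 = 1
d ^ a = 0 ^ 0 = 0
f -> (d ^ a) = 0 -> 0 = 1
d ^ a = 0 ^ 0 = 0
(f -> (d ^ a)) <-> (d ^ a) = 1 <-> 0 = 0
((f -> a) <-> ((f & d) -> ~((f -> ((d & a) <-> (d <-> (d <-> a)))) ^ ~(a | f)))) ^ ((f -> (d ^ a)) <-> (d ^ a)) = 1 ^ 0 = 1

1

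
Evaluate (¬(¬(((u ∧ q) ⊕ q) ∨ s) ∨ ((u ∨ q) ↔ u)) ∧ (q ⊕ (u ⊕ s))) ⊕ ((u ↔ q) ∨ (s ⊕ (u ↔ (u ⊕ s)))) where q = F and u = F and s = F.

Substituting q=F, u=F, s=F:
u ∧ q = F ∧ F = F
(u ∧ q) ⊕ q = F ⊕ F = F
((u ∧ q) ⊕ q) ∨ s = F ∨ F = F
¬(((u ∧ q) ⊕ q) ∨ s) = ¬F = T
u ∨ q = F ∨ F = F
(u ∨ q) ↔ u = F ↔ F = T
¬(((u ∧ q) ⊕ q) ∨ s) ∨ ((u ∨ q) ↔ u) = T ∨ T = T
¬(¬(((u ∧ q) ⊕ q) ∨ s) ∨ ((u ∨ q) ↔ u)) = ¬T = F
u ⊕ s = F ⊕ F = F
q ⊕ (u ⊕ s) = F ⊕ F = F
¬(¬(((u ∧ q) ⊕ q) ∨ s) ∨ ((u ∨ q) ↔ u)) ∧ (q ⊕ (u ⊕ s)) = F ∧ F = F
u ↔ q = F ↔ F = T
u ⊕ s = F ⊕ F = F
u ↔ (u ⊕ s) = F ↔ F = T
s ⊕ (u ↔ (u ⊕ s)) = F ⊕ T = T
(u ↔ q) ∨ (s ⊕ (u ↔ (u ⊕ s))) = T ∨ T = T
(¬(¬(((u ∧ q) ⊕ q) ∨ s) ∨ ((u ∨ q) ↔ u)) ∧ (q ⊕ (u ⊕ s))) ⊕ ((u ↔ q) ∨ (s ⊕ (u ↔ (u ⊕ s)))) = F ⊕ T = T

T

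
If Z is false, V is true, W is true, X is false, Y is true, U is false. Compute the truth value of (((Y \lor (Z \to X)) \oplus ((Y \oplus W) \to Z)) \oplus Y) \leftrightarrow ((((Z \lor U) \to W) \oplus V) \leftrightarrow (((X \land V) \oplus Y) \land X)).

T

Z \to X = F \to F = T
Y \lor (Z \to X) = T \lor T = T
Y \oplus W = T \oplus T = F
(Y \oplus W) \to Z = F \to F = T
(Y \lor (Z \to X)) \oplus ((Y \oplus W) \to Z) = T \oplus T = F
((Y \lor (Z \to X)) \oplus ((Y \oplus W) \to Z)) \oplus Y = F \oplus T = T
Z \lor U = F \lor F = F
(Z \lor U) \to W = F \to T = T
((Z \lor U) \to W) \oplus V = T \oplus T = F
X \land V = F \land T = F
(X \land V) \oplus Y = F \oplus T = T
((X \land V) \oplus Y) \land X = T \land F = F
(((Z \lor U) \to W) \oplus V) \leftrightarrow (((X \land V) \oplus Y) \land X) = F \leftrightarrow F = T
(((Y \lor (Z \to X)) \oplus ((Y \oplus W) \to Z)) \oplus Y) \leftrightarrow ((((Z \lor U) \to W) \oplus V) \leftrightarrow (((X \land V) \oplus Y) \land X)) = T \leftrightarrow T = T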